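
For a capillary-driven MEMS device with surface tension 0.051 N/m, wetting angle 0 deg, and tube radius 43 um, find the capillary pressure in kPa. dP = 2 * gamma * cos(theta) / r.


Step 1: cos(0 deg) = 1.0
Step 2: Convert r to m: r = 43e-6 m
Step 3: dP = 2 * 0.051 * 1.0 / 43e-6 = 2372.1 Pa
Step 4: Convert Pa to kPa (divide by 1000).
dP = 2.37 kPa


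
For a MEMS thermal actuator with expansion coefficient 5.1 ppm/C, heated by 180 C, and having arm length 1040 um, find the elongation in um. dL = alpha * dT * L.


Step 1: Convert CTE: alpha = 5.1 ppm/C = 5.1e-6 /C
Step 2: dL = 5.1e-6 * 180 * 1040
dL = 0.9547 um


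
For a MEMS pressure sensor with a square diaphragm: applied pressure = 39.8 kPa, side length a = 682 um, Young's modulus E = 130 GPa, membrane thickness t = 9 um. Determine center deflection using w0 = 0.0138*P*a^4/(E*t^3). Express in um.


Step 1: Convert pressure to compatible units (E is in GPa, so P in GPa).
P = 39.8 kPa = 39.8e-6 GPa
Step 2: Compute numerator: 0.0138 * P * a^4.
a^4 = 682^4 = 216340335376
numerator = 0.0138 * 39.8e-6 * 216340335376 = 1.188228e+05
Step 3: Compute denominator: E * t^3 = 130 * 9^3 = 94770
Step 4: w0 = numerator / denominator = 1.188228e+05 / 94770 = 1.2538 um


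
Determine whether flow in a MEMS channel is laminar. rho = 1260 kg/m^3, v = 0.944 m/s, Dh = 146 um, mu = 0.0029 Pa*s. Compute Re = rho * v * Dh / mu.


Step 1: Convert Dh to meters: Dh = 146e-6 m
Step 2: Re = rho * v * Dh / mu
Re = 1260 * 0.944 * 146e-6 / 0.0029
Re = 59.882
Since Re = 59.882 is below ~2300, the flow is laminar.


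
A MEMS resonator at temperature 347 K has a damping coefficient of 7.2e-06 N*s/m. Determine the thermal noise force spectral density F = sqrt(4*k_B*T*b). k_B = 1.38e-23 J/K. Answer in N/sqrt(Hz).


Step 1: Compute 4 * k_B * T * b
= 4 * 1.38e-23 * 347 * 7.2e-06
= 1.3791e-25 N^2/Hz
Step 2: F_noise = sqrt(1.3791e-25)
F_noise = 3.71e-13 N/sqrt(Hz)


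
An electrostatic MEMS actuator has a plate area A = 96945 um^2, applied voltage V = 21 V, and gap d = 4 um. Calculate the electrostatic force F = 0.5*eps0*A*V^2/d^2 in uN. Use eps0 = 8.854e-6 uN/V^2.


Step 1: Identify parameters.
eps0 = 8.854e-6 uN/V^2, A = 96945 um^2, V = 21 V, d = 4 um
Step 2: Compute V^2 = 21^2 = 441
Step 3: Compute d^2 = 4^2 = 16
Step 4: F = 0.5 * 8.854e-6 * 96945 * 441 / 16
F = 11.829 uN


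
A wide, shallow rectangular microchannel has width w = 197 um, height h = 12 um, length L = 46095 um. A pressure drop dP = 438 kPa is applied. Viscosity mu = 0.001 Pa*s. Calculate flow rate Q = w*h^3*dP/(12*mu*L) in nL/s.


Step 1: Convert all dimensions to SI (meters).
w = 197e-6 m, h = 12e-6 m, L = 46095e-6 m, dP = 438e3 Pa
Step 2: Q = w * h^3 * dP / (12 * mu * L)
Q = 197e-6 * (12e-6)^3 * 438e3 / (12 * 0.001 * 46095e-6) = 2.69556e-10 m^3/s
Step 3: Convert Q from m^3/s to nL/s (1 m^3 = 1e12 nL, so multiply by 1e12).
Q = 269.556 nL/s


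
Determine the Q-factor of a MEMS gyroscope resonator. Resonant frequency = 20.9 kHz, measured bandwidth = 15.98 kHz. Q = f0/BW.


Step 1: Q = f0 / bandwidth
Step 2: Q = 20.9 / 15.98
Q = 1.3


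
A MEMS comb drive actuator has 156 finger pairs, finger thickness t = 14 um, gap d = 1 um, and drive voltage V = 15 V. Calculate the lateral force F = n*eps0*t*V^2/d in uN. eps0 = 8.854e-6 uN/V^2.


Step 1: Parameters: n=156, eps0=8.854e-6 uN/V^2, t=14 um, V=15 V, d=1 um
Step 2: V^2 = 225
Step 3: F = 156 * 8.854e-6 * 14 * 225 / 1
F = 4.351 uN


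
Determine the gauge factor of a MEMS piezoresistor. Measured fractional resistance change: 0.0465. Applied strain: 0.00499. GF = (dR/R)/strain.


Step 1: Identify values.
dR/R = 0.0465, strain = 0.00499
Step 2: GF = (dR/R) / strain = 0.0465 / 0.00499
GF = 9.3


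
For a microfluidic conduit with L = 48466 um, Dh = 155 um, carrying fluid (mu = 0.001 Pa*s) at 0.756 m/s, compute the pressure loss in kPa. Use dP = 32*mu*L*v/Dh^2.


Step 1: Convert to SI: L = 48466e-6 m, Dh = 155e-6 m
Step 2: dP = 32 * 0.001 * 48466e-6 * 0.756 / (155e-6)^2
Step 3: dP = 48802.89 Pa
Step 4: Convert to kPa: dP = 48.8 kPa


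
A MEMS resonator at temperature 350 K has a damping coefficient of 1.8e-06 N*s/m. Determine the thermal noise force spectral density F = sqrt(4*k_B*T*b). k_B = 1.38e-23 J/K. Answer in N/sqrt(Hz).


Step 1: Compute 4 * k_B * T * b
= 4 * 1.38e-23 * 350 * 1.8e-06
= 3.4776e-26 N^2/Hz
Step 2: F_noise = sqrt(3.4776e-26)
F_noise = 1.86e-13 N/sqrt(Hz)


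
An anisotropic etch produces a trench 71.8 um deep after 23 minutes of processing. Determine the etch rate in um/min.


Step 1: Etch rate = depth / time
Step 2: rate = 71.8 / 23
rate = 3.122 um/min


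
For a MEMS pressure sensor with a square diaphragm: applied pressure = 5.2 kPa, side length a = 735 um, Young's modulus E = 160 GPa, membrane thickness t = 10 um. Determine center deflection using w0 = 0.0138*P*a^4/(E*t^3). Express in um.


Step 1: Convert pressure to compatible units (E is in GPa, so P in GPa).
P = 5.2 kPa = 5.2e-6 GPa
Step 2: Compute numerator: 0.0138 * P * a^4.
a^4 = 735^4 = 291843050625
numerator = 0.0138 * 5.2e-6 * 291843050625 = 2.09427e+04
Step 3: Compute denominator: E * t^3 = 160 * 10^3 = 160000
Step 4: w0 = numerator / denominator = 2.09427e+04 / 160000 = 0.1309 um


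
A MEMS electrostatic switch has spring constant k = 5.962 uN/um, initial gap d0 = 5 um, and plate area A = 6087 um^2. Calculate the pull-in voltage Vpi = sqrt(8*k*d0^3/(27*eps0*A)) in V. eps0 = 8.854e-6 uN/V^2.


Step 1: Compute numerator: 8 * k * d0^3 = 8 * 5.962 * 5^3 = 5962.0
Step 2: Compute denominator: 27 * eps0 * A = 27 * 8.854e-6 * 6087 = 1.455146
Step 3: Vpi = sqrt(5962.0 / 1.455146)
Vpi = 64.01 V


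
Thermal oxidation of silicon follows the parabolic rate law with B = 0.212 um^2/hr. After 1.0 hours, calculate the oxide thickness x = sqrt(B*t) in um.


Step 1: Compute B*t = 0.212 * 1.0 = 0.212
Step 2: x = sqrt(0.212)
x = 0.46 um


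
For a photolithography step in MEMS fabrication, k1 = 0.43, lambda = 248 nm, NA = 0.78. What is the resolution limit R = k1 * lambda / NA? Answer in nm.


Step 1: Identify values: k1 = 0.43, lambda = 248 nm, NA = 0.78
Step 2: R = k1 * lambda / NA
R = 0.43 * 248 / 0.78
R = 136.7 nm


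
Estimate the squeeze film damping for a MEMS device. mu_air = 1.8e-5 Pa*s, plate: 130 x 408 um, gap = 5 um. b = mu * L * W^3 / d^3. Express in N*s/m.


Step 1: Convert to SI.
L = 130e-6 m, W = 408e-6 m, d = 5e-6 m
Step 2: W^3 = (408e-6)^3 = 6.79e-11 m^3
Step 3: d^3 = (5e-6)^3 = 1.25e-16 m^3
Step 4: b = 1.8e-5 * 130e-6 * 6.79e-11 / 1.25e-16
b = 1.27e-03 N*s/m


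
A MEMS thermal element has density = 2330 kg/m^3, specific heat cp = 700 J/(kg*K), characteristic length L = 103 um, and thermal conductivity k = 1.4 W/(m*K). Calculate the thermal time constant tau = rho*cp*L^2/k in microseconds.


Step 1: Convert L to m: L = 103e-6 m
Step 2: L^2 = (103e-6)^2 = 1.0609e-08 m^2
Step 3: tau = 2330 * 700 * 1.0609e-08 / 1.4 = 1.2359485e-02 s
Step 4: Convert to microseconds (multiply by 1e6).
tau = 12359.485 us


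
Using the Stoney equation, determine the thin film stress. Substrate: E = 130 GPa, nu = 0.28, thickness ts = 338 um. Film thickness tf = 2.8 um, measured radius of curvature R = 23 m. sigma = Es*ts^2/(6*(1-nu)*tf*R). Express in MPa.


Step 1: Compute numerator: Es * ts^2 = 130 * 338^2 = 14851720 (GPa*um^2)
Step 2: Compute denominator (R in um): 6*(1-nu)*tf*R = 6*0.72*2.8*23e6 = 278208000.0 (um^2)
Step 3: sigma (GPa) = 14851720 / 278208000.0 = 5.3384e-02 GPa
Step 4: Convert to MPa (x1000): sigma = 53.4 MPa


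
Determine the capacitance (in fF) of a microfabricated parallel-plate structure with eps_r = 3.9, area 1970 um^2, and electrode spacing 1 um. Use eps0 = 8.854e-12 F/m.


Step 1: Convert area to m^2: A = 1970e-12 m^2
Step 2: Convert gap to m: d = 1e-6 m
Step 3: C = eps0 * eps_r * A / d
C = 8.854e-12 * 3.9 * 1970e-12 / 1e-6
Step 4: Convert to fF (multiply by 1e15).
C = 68.03 fF


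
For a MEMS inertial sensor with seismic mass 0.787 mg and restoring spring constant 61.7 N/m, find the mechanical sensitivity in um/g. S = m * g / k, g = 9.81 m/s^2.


Step 1: Convert mass: m = 0.787 mg = 7.87e-07 kg
Step 2: S = m * g / k = 7.87e-07 * 9.81 / 61.7
Step 3: S = 1.25e-07 m/g
Step 4: Convert to um/g: S = 0.125 um/g


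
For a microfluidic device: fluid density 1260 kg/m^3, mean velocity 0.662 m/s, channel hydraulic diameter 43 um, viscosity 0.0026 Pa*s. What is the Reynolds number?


Step 1: Convert Dh to meters: Dh = 43e-6 m
Step 2: Re = rho * v * Dh / mu
Re = 1260 * 0.662 * 43e-6 / 0.0026
Re = 13.795


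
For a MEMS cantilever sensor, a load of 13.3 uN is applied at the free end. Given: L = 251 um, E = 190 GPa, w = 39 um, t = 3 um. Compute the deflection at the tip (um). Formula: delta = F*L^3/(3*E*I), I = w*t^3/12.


Step 1: Calculate the second moment of area.
I = w * t^3 / 12 = 39 * 3^3 / 12 = 87.75 um^4
Step 2: Convert E to consistent units (1 GPa = 1000 uN/um^2).
E = 190 GPa = 190000 uN/um^2
Step 3: Calculate tip deflection.
delta = F * L^3 / (3 * E * I)
delta = 13.3 * 251^3 / (3 * 190000 * 87.75)
delta = 4.2049 um


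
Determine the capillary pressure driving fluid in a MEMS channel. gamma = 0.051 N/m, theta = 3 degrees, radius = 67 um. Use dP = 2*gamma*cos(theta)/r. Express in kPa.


Step 1: cos(3 deg) = 0.9986
Step 2: Convert r to m: r = 67e-6 m
Step 3: dP = 2 * 0.051 * 0.9986 / 67e-6 = 1520.3 Pa
Step 4: Convert Pa to kPa (divide by 1000).
dP = 1.52 kPa


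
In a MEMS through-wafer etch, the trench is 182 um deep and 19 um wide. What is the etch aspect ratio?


Step 1: AR = depth / width
Step 2: AR = 182 / 19
AR = 9.6


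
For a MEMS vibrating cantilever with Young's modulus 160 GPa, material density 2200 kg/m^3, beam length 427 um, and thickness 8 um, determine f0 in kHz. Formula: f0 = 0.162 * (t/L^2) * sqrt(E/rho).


Step 1: Convert units to SI.
t_SI = 8e-6 m, L_SI = 427e-6 m
Step 2: Calculate sqrt(E/rho).
sqrt(160e9 / 2200) = 8528.03 m/s
Step 3: Compute f0.
f0 = 0.162 * 8e-6 / (427e-6)^2 * 8528.03 = 60617.5 Hz = 60.62 kHz


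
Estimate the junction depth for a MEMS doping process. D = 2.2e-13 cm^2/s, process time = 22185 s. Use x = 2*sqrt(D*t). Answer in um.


Step 1: Compute D*t = 2.2e-13 * 22185 = 4.8807e-09 cm^2
Step 2: sqrt(D*t) = 6.9862e-05 cm
Step 3: x = 2 * 6.9862e-05 cm = 1.39724e-04 cm
Step 4: Convert to um (1 cm = 1e4 um): x = 1.397 um


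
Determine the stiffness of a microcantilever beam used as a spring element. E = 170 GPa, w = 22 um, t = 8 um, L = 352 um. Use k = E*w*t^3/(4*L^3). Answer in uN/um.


Step 1: Convert E to consistent units (1 GPa = 1000 uN/um^2).
E = 170 GPa = 170000 uN/um^2
Step 2: Compute t^3 = 8^3 = 512
Step 3: Compute L^3 = 352^3 = 43614208
Step 4: k = 170000 * 22 * 512 / (4 * 43614208)
k = 10.9762 uN/um


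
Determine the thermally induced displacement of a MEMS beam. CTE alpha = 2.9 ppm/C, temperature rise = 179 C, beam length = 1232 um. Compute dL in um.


Step 1: Convert CTE: alpha = 2.9 ppm/C = 2.9e-6 /C
Step 2: dL = 2.9e-6 * 179 * 1232
dL = 0.6395 um


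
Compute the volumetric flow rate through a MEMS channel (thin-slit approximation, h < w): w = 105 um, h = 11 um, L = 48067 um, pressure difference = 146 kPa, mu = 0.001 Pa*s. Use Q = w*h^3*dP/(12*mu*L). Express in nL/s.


Step 1: Convert all dimensions to SI (meters).
w = 105e-6 m, h = 11e-6 m, L = 48067e-6 m, dP = 146e3 Pa
Step 2: Q = w * h^3 * dP / (12 * mu * L)
Q = 105e-6 * (11e-6)^3 * 146e3 / (12 * 0.001 * 48067e-6) = 3.537463e-11 m^3/s
Step 3: Convert Q from m^3/s to nL/s (1 m^3 = 1e12 nL, so multiply by 1e12).
Q = 35.375 nL/s


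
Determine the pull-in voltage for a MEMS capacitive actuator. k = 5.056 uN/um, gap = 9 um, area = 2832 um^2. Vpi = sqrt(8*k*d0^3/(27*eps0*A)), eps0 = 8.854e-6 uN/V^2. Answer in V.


Step 1: Compute numerator: 8 * k * d0^3 = 8 * 5.056 * 9^3 = 29486.592
Step 2: Compute denominator: 27 * eps0 * A = 27 * 8.854e-6 * 2832 = 0.677012
Step 3: Vpi = sqrt(29486.592 / 0.677012)
Vpi = 208.7 V


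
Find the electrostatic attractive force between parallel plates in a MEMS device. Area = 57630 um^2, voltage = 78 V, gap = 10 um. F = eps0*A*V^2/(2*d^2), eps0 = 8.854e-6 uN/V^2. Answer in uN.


Step 1: Identify parameters.
eps0 = 8.854e-6 uN/V^2, A = 57630 um^2, V = 78 V, d = 10 um
Step 2: Compute V^2 = 78^2 = 6084
Step 3: Compute d^2 = 10^2 = 100
Step 4: F = 0.5 * 8.854e-6 * 57630 * 6084 / 100
F = 15.522 uN


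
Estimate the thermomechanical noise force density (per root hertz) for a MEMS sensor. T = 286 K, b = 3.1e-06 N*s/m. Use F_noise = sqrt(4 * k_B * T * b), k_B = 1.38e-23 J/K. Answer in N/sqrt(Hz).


Step 1: Compute 4 * k_B * T * b
= 4 * 1.38e-23 * 286 * 3.1e-06
= 4.8940e-26 N^2/Hz
Step 2: F_noise = sqrt(4.8940e-26)
F_noise = 2.21e-13 N/sqrt(Hz)


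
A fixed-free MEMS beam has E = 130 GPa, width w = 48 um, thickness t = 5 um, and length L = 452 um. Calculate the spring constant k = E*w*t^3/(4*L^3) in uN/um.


Step 1: Convert E to consistent units (1 GPa = 1000 uN/um^2).
E = 130 GPa = 130000 uN/um^2
Step 2: Compute t^3 = 5^3 = 125
Step 3: Compute L^3 = 452^3 = 92345408
Step 4: k = 130000 * 48 * 125 / (4 * 92345408)
k = 2.1116 uN/um


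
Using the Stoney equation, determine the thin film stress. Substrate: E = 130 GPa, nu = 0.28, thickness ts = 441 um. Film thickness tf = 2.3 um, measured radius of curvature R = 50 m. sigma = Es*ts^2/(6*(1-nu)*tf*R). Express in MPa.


Step 1: Compute numerator: Es * ts^2 = 130 * 441^2 = 25282530 (GPa*um^2)
Step 2: Compute denominator (R in um): 6*(1-nu)*tf*R = 6*0.72*2.3*50e6 = 496800000.0 (um^2)
Step 3: sigma (GPa) = 25282530 / 496800000.0 = 5.0891e-02 GPa
Step 4: Convert to MPa (x1000): sigma = 50.9 MPa


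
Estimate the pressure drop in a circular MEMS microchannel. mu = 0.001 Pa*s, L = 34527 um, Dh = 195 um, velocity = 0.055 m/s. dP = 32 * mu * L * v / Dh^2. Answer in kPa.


Step 1: Convert to SI: L = 34527e-6 m, Dh = 195e-6 m
Step 2: dP = 32 * 0.001 * 34527e-6 * 0.055 / (195e-6)^2
Step 3: dP = 1598.09 Pa
Step 4: Convert to kPa: dP = 1.6 kPa


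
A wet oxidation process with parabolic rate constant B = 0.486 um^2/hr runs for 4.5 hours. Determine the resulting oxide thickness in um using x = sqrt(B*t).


Step 1: Compute B*t = 0.486 * 4.5 = 2.187
Step 2: x = sqrt(2.187)
x = 1.479 um


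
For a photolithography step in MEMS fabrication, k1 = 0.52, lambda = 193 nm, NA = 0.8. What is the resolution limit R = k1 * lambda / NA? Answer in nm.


Step 1: Identify values: k1 = 0.52, lambda = 193 nm, NA = 0.8
Step 2: R = k1 * lambda / NA
R = 0.52 * 193 / 0.8
R = 125.4 nm


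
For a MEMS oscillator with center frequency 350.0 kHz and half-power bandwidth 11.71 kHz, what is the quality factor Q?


Step 1: Q = f0 / bandwidth
Step 2: Q = 350.0 / 11.71
Q = 29.9


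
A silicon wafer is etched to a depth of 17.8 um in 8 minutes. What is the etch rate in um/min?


Step 1: Etch rate = depth / time
Step 2: rate = 17.8 / 8
rate = 2.225 um/min


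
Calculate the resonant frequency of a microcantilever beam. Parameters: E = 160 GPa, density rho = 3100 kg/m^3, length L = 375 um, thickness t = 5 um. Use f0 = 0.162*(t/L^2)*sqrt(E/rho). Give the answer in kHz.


Step 1: Convert units to SI.
t_SI = 5e-6 m, L_SI = 375e-6 m
Step 2: Calculate sqrt(E/rho).
sqrt(160e9 / 3100) = 7184.21 m/s
Step 3: Compute f0.
f0 = 0.162 * 5e-6 / (375e-6)^2 * 7184.21 = 41381.0 Hz = 41.38 kHz


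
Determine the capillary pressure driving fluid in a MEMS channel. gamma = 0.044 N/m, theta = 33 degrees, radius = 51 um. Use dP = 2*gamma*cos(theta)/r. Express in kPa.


Step 1: cos(33 deg) = 0.8387
Step 2: Convert r to m: r = 51e-6 m
Step 3: dP = 2 * 0.044 * 0.8387 / 51e-6 = 1447.2 Pa
Step 4: Convert Pa to kPa (divide by 1000).
dP = 1.45 kPa


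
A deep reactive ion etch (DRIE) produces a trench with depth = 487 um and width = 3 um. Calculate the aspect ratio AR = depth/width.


Step 1: AR = depth / width
Step 2: AR = 487 / 3
AR = 162.3


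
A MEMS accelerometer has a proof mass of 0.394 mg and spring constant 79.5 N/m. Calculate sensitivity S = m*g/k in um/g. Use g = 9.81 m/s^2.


Step 1: Convert mass: m = 0.394 mg = 3.94e-07 kg
Step 2: S = m * g / k = 3.94e-07 * 9.81 / 79.5
Step 3: S = 4.86e-08 m/g
Step 4: Convert to um/g: S = 0.049 um/g


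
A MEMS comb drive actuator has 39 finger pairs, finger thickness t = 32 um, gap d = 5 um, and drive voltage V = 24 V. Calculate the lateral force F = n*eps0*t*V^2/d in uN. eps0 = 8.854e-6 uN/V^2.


Step 1: Parameters: n=39, eps0=8.854e-6 uN/V^2, t=32 um, V=24 V, d=5 um
Step 2: V^2 = 576
Step 3: F = 39 * 8.854e-6 * 32 * 576 / 5
F = 1.273 uN


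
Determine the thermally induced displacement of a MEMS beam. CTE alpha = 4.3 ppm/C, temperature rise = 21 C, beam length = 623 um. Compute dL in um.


Step 1: Convert CTE: alpha = 4.3 ppm/C = 4.3e-6 /C
Step 2: dL = 4.3e-6 * 21 * 623
dL = 0.0563 um


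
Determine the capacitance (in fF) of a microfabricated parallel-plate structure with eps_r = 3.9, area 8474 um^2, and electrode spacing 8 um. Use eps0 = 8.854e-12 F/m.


Step 1: Convert area to m^2: A = 8474e-12 m^2
Step 2: Convert gap to m: d = 8e-6 m
Step 3: C = eps0 * eps_r * A / d
C = 8.854e-12 * 3.9 * 8474e-12 / 8e-6
Step 4: Convert to fF (multiply by 1e15).
C = 36.58 fF


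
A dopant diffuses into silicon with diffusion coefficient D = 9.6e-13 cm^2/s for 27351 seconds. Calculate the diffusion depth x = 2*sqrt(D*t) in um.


Step 1: Compute D*t = 9.6e-13 * 27351 = 2.625696e-08 cm^2
Step 2: sqrt(D*t) = 1.6204e-04 cm
Step 3: x = 2 * 1.6204e-04 cm = 3.2408e-04 cm
Step 4: Convert to um (1 cm = 1e4 um): x = 3.241 um


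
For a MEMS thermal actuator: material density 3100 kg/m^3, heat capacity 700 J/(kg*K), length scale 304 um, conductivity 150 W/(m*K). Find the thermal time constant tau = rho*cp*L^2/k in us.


Step 1: Convert L to m: L = 304e-6 m
Step 2: L^2 = (304e-6)^2 = 9.2416e-08 m^2
Step 3: tau = 3100 * 700 * 9.2416e-08 / 150 = 1.33695147e-03 s
Step 4: Convert to microseconds (multiply by 1e6).
tau = 1336.951 us


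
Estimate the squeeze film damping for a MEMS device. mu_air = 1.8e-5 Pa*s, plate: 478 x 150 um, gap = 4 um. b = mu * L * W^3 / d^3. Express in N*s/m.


Step 1: Convert to SI.
L = 478e-6 m, W = 150e-6 m, d = 4e-6 m
Step 2: W^3 = (150e-6)^3 = 3.37e-12 m^3
Step 3: d^3 = (4e-6)^3 = 6.40e-17 m^3
Step 4: b = 1.8e-5 * 478e-6 * 3.37e-12 / 6.40e-17
b = 4.54e-04 N*s/m


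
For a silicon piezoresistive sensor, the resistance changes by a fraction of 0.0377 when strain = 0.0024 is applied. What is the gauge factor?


Step 1: Identify values.
dR/R = 0.0377, strain = 0.0024
Step 2: GF = (dR/R) / strain = 0.0377 / 0.0024
GF = 15.7


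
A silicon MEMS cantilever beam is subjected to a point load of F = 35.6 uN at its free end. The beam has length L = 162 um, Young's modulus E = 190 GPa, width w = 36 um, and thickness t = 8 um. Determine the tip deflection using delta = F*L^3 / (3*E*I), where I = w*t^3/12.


Step 1: Calculate the second moment of area.
I = w * t^3 / 12 = 36 * 8^3 / 12 = 1536.0 um^4
Step 2: Convert E to consistent units (1 GPa = 1000 uN/um^2).
E = 190 GPa = 190000 uN/um^2
Step 3: Calculate tip deflection.
delta = F * L^3 / (3 * E * I)
delta = 35.6 * 162^3 / (3 * 190000 * 1536.0)
delta = 0.1729 um


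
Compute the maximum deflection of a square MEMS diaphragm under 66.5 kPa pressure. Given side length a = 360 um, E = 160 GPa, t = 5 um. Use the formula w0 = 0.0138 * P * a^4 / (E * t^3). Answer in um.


Step 1: Convert pressure to compatible units (E is in GPa, so P in GPa).
P = 66.5 kPa = 66.5e-6 GPa
Step 2: Compute numerator: 0.0138 * P * a^4.
a^4 = 360^4 = 16796160000
numerator = 0.0138 * 66.5e-6 * 16796160000 = 1.54138e+04
Step 3: Compute denominator: E * t^3 = 160 * 5^3 = 20000
Step 4: w0 = numerator / denominator = 1.54138e+04 / 20000 = 0.7707 um


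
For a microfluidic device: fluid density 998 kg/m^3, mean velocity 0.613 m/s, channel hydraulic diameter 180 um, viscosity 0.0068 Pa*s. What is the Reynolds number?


Step 1: Convert Dh to meters: Dh = 180e-6 m
Step 2: Re = rho * v * Dh / mu
Re = 998 * 0.613 * 180e-6 / 0.0068
Re = 16.194


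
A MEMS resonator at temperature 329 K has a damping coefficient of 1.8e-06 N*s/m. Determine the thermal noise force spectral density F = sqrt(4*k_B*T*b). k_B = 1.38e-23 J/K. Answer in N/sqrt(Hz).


Step 1: Compute 4 * k_B * T * b
= 4 * 1.38e-23 * 329 * 1.8e-06
= 3.2689e-26 N^2/Hz
Step 2: F_noise = sqrt(3.2689e-26)
F_noise = 1.81e-13 N/sqrt(Hz)


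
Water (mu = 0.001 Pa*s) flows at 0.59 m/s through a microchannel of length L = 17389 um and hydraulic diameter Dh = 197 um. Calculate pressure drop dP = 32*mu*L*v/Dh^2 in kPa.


Step 1: Convert to SI: L = 17389e-6 m, Dh = 197e-6 m
Step 2: dP = 32 * 0.001 * 17389e-6 * 0.59 / (197e-6)^2
Step 3: dP = 8459.49 Pa
Step 4: Convert to kPa: dP = 8.46 kPa


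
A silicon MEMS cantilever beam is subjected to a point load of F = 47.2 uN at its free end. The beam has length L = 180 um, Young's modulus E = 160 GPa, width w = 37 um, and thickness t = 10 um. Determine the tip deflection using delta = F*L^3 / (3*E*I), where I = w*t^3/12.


Step 1: Calculate the second moment of area.
I = w * t^3 / 12 = 37 * 10^3 / 12 = 3083.3333 um^4
Step 2: Convert E to consistent units (1 GPa = 1000 uN/um^2).
E = 160 GPa = 160000 uN/um^2
Step 3: Calculate tip deflection.
delta = F * L^3 / (3 * E * I)
delta = 47.2 * 180^3 / (3 * 160000 * 3083.3333)
delta = 0.186 um


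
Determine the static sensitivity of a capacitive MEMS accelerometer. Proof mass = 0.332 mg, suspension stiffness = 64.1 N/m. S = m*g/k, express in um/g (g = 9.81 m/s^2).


Step 1: Convert mass: m = 0.332 mg = 3.32e-07 kg
Step 2: S = m * g / k = 3.32e-07 * 9.81 / 64.1
Step 3: S = 5.08e-08 m/g
Step 4: Convert to um/g: S = 0.051 um/g


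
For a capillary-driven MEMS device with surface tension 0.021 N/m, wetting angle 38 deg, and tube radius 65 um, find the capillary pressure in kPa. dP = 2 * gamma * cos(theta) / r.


Step 1: cos(38 deg) = 0.788
Step 2: Convert r to m: r = 65e-6 m
Step 3: dP = 2 * 0.021 * 0.788 / 65e-6 = 509.2 Pa
Step 4: Convert Pa to kPa (divide by 1000).
dP = 0.51 kPa


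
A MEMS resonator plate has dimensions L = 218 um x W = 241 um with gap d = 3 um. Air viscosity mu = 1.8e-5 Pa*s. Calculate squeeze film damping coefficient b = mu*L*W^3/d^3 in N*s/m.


Step 1: Convert to SI.
L = 218e-6 m, W = 241e-6 m, d = 3e-6 m
Step 2: W^3 = (241e-6)^3 = 1.40e-11 m^3
Step 3: d^3 = (3e-6)^3 = 2.70e-17 m^3
Step 4: b = 1.8e-5 * 218e-6 * 1.40e-11 / 2.70e-17
b = 2.03e-03 N*s/m


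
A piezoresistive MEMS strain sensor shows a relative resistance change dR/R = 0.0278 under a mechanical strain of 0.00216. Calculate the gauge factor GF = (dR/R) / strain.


Step 1: Identify values.
dR/R = 0.0278, strain = 0.00216
Step 2: GF = (dR/R) / strain = 0.0278 / 0.00216
GF = 12.9


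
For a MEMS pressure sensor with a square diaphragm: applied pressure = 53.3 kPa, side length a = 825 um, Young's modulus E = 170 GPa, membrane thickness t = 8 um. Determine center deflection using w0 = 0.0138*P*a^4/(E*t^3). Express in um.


Step 1: Convert pressure to compatible units (E is in GPa, so P in GPa).
P = 53.3 kPa = 53.3e-6 GPa
Step 2: Compute numerator: 0.0138 * P * a^4.
a^4 = 825^4 = 463250390625
numerator = 0.0138 * 53.3e-6 * 463250390625 = 3.407392e+05
Step 3: Compute denominator: E * t^3 = 170 * 8^3 = 87040
Step 4: w0 = numerator / denominator = 3.407392e+05 / 87040 = 3.9147 um


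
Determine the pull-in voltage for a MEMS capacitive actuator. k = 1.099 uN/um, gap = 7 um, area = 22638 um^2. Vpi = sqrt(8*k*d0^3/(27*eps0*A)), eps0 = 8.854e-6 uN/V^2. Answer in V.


Step 1: Compute numerator: 8 * k * d0^3 = 8 * 1.099 * 7^3 = 3015.656
Step 2: Compute denominator: 27 * eps0 * A = 27 * 8.854e-6 * 22638 = 5.411795
Step 3: Vpi = sqrt(3015.656 / 5.411795)
Vpi = 23.61 V


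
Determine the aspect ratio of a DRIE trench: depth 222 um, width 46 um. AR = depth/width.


Step 1: AR = depth / width
Step 2: AR = 222 / 46
AR = 4.8


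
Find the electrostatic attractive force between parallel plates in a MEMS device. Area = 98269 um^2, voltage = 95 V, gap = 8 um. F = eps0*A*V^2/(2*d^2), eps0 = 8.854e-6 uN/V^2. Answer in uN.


Step 1: Identify parameters.
eps0 = 8.854e-6 uN/V^2, A = 98269 um^2, V = 95 V, d = 8 um
Step 2: Compute V^2 = 95^2 = 9025
Step 3: Compute d^2 = 8^2 = 64
Step 4: F = 0.5 * 8.854e-6 * 98269 * 9025 / 64
F = 61.347 uN


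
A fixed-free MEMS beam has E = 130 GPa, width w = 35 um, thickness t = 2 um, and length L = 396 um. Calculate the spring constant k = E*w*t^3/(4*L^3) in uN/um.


Step 1: Convert E to consistent units (1 GPa = 1000 uN/um^2).
E = 130 GPa = 130000 uN/um^2
Step 2: Compute t^3 = 2^3 = 8
Step 3: Compute L^3 = 396^3 = 62099136
Step 4: k = 130000 * 35 * 8 / (4 * 62099136)
k = 0.1465 uN/um


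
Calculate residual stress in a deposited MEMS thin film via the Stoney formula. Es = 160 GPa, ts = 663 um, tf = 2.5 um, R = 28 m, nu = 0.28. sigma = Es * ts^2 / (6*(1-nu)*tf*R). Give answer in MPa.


Step 1: Compute numerator: Es * ts^2 = 160 * 663^2 = 70331040 (GPa*um^2)
Step 2: Compute denominator (R in um): 6*(1-nu)*tf*R = 6*0.72*2.5*28e6 = 302400000.0 (um^2)
Step 3: sigma (GPa) = 70331040 / 302400000.0 = 2.32576e-01 GPa
Step 4: Convert to MPa (x1000): sigma = 232.6 MPa


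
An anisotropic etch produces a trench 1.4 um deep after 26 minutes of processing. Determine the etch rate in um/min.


Step 1: Etch rate = depth / time
Step 2: rate = 1.4 / 26
rate = 0.054 um/min


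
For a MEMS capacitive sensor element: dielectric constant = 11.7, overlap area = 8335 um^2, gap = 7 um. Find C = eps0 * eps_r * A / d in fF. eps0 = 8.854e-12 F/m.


Step 1: Convert area to m^2: A = 8335e-12 m^2
Step 2: Convert gap to m: d = 7e-6 m
Step 3: C = eps0 * eps_r * A / d
C = 8.854e-12 * 11.7 * 8335e-12 / 7e-6
Step 4: Convert to fF (multiply by 1e15).
C = 123.35 fF


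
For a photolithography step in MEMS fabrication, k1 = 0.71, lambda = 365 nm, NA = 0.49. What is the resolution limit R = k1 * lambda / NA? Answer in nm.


Step 1: Identify values: k1 = 0.71, lambda = 365 nm, NA = 0.49
Step 2: R = k1 * lambda / NA
R = 0.71 * 365 / 0.49
R = 528.9 nm


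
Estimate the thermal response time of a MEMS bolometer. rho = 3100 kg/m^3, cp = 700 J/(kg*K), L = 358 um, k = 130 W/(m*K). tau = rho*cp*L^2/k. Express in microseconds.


Step 1: Convert L to m: L = 358e-6 m
Step 2: L^2 = (358e-6)^2 = 1.28164e-07 m^2
Step 3: tau = 3100 * 700 * 1.28164e-07 / 130 = 2.13935292e-03 s
Step 4: Convert to microseconds (multiply by 1e6).
tau = 2139.353 us


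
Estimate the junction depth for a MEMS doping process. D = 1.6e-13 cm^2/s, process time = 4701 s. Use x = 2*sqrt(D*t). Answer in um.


Step 1: Compute D*t = 1.6e-13 * 4701 = 7.5216e-10 cm^2
Step 2: sqrt(D*t) = 2.7426e-05 cm
Step 3: x = 2 * 2.7426e-05 cm = 5.4852e-05 cm
Step 4: Convert to um (1 cm = 1e4 um): x = 0.549 um


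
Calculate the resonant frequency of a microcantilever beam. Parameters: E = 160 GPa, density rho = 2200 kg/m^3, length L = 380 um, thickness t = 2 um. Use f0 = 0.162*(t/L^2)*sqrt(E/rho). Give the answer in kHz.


Step 1: Convert units to SI.
t_SI = 2e-6 m, L_SI = 380e-6 m
Step 2: Calculate sqrt(E/rho).
sqrt(160e9 / 2200) = 8528.03 m/s
Step 3: Compute f0.
f0 = 0.162 * 2e-6 / (380e-6)^2 * 8528.03 = 19134.9 Hz = 19.13 kHz


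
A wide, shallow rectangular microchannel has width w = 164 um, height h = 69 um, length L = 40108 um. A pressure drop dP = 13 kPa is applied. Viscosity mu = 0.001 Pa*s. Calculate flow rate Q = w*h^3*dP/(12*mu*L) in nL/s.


Step 1: Convert all dimensions to SI (meters).
w = 164e-6 m, h = 69e-6 m, L = 40108e-6 m, dP = 13e3 Pa
Step 2: Q = w * h^3 * dP / (12 * mu * L)
Q = 164e-6 * (69e-6)^3 * 13e3 / (12 * 0.001 * 40108e-6) = 1.45519844e-09 m^3/s
Step 3: Convert Q from m^3/s to nL/s (1 m^3 = 1e12 nL, so multiply by 1e12).
Q = 1455.198 nL/s


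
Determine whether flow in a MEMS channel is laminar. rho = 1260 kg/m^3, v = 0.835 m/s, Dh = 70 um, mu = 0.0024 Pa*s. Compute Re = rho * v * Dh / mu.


Step 1: Convert Dh to meters: Dh = 70e-6 m
Step 2: Re = rho * v * Dh / mu
Re = 1260 * 0.835 * 70e-6 / 0.0024
Re = 30.686
Since Re = 30.686 is below ~2300, the flow is laminar.


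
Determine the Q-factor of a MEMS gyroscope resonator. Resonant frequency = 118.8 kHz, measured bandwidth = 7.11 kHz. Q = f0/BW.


Step 1: Q = f0 / bandwidth
Step 2: Q = 118.8 / 7.11
Q = 16.7


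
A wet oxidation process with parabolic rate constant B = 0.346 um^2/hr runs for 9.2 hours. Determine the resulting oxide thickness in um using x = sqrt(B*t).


Step 1: Compute B*t = 0.346 * 9.2 = 3.1832
Step 2: x = sqrt(3.1832)
x = 1.784 um


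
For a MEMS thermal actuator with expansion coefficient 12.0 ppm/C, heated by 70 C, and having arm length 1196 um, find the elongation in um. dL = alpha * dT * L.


Step 1: Convert CTE: alpha = 12.0 ppm/C = 12.0e-6 /C
Step 2: dL = 12.0e-6 * 70 * 1196
dL = 1.0046 um


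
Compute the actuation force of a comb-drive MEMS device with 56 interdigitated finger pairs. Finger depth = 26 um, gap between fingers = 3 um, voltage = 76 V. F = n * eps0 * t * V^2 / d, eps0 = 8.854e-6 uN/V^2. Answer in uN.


Step 1: Parameters: n=56, eps0=8.854e-6 uN/V^2, t=26 um, V=76 V, d=3 um
Step 2: V^2 = 5776
Step 3: F = 56 * 8.854e-6 * 26 * 5776 / 3
F = 24.82 uN


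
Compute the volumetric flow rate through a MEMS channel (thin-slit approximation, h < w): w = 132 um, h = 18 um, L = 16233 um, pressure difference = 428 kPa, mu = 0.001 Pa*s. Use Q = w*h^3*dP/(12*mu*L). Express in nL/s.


Step 1: Convert all dimensions to SI (meters).
w = 132e-6 m, h = 18e-6 m, L = 16233e-6 m, dP = 428e3 Pa
Step 2: Q = w * h^3 * dP / (12 * mu * L)
Q = 132e-6 * (18e-6)^3 * 428e3 / (12 * 0.001 * 16233e-6) = 1.69143449e-09 m^3/s
Step 3: Convert Q from m^3/s to nL/s (1 m^3 = 1e12 nL, so multiply by 1e12).
Q = 1691.434 nL/s


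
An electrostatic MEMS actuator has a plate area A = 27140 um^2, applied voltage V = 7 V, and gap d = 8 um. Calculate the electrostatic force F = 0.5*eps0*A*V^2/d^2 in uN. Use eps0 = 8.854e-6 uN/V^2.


Step 1: Identify parameters.
eps0 = 8.854e-6 uN/V^2, A = 27140 um^2, V = 7 V, d = 8 um
Step 2: Compute V^2 = 7^2 = 49
Step 3: Compute d^2 = 8^2 = 64
Step 4: F = 0.5 * 8.854e-6 * 27140 * 49 / 64
F = 0.092 uN


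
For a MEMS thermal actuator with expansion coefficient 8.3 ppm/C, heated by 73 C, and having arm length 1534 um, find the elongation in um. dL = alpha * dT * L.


Step 1: Convert CTE: alpha = 8.3 ppm/C = 8.3e-6 /C
Step 2: dL = 8.3e-6 * 73 * 1534
dL = 0.9295 um


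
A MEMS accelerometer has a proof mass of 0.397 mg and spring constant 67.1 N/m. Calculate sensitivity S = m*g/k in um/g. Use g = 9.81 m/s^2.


Step 1: Convert mass: m = 0.397 mg = 3.97e-07 kg
Step 2: S = m * g / k = 3.97e-07 * 9.81 / 67.1
Step 3: S = 5.80e-08 m/g
Step 4: Convert to um/g: S = 0.058 um/g


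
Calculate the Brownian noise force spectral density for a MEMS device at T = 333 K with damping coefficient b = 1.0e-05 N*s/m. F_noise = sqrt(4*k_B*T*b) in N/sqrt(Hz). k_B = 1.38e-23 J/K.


Step 1: Compute 4 * k_B * T * b
= 4 * 1.38e-23 * 333 * 1.0e-05
= 1.8382e-25 N^2/Hz
Step 2: F_noise = sqrt(1.8382e-25)
F_noise = 4.29e-13 N/sqrt(Hz)


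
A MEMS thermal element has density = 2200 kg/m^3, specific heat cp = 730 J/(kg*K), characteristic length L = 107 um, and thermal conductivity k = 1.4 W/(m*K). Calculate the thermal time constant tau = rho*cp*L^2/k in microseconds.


Step 1: Convert L to m: L = 107e-6 m
Step 2: L^2 = (107e-6)^2 = 1.1449e-08 m^2
Step 3: tau = 2200 * 730 * 1.1449e-08 / 1.4 = 1.313363857e-02 s
Step 4: Convert to microseconds (multiply by 1e6).
tau = 13133.639 us


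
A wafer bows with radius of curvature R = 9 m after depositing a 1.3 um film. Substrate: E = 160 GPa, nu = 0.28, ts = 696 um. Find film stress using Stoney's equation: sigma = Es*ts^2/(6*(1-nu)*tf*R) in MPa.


Step 1: Compute numerator: Es * ts^2 = 160 * 696^2 = 77506560 (GPa*um^2)
Step 2: Compute denominator (R in um): 6*(1-nu)*tf*R = 6*0.72*1.3*9e6 = 50544000.0 (um^2)
Step 3: sigma (GPa) = 77506560 / 50544000.0 = 1.533447e+00 GPa
Step 4: Convert to MPa (x1000): sigma = 1533.4 MPa


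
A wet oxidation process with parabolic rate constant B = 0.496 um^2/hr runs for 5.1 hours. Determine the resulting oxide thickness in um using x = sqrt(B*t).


Step 1: Compute B*t = 0.496 * 5.1 = 2.5296
Step 2: x = sqrt(2.5296)
x = 1.59 um


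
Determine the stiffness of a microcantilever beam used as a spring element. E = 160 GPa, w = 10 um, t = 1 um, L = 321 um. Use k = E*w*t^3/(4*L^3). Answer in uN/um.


Step 1: Convert E to consistent units (1 GPa = 1000 uN/um^2).
E = 160 GPa = 160000 uN/um^2
Step 2: Compute t^3 = 1^3 = 1
Step 3: Compute L^3 = 321^3 = 33076161
Step 4: k = 160000 * 10 * 1 / (4 * 33076161)
k = 0.0121 uN/um


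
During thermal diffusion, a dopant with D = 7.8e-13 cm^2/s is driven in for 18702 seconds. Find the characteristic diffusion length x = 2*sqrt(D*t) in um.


Step 1: Compute D*t = 7.8e-13 * 18702 = 1.458756e-08 cm^2
Step 2: sqrt(D*t) = 1.20779e-04 cm
Step 3: x = 2 * 1.20779e-04 cm = 2.41558e-04 cm
Step 4: Convert to um (1 cm = 1e4 um): x = 2.416 um


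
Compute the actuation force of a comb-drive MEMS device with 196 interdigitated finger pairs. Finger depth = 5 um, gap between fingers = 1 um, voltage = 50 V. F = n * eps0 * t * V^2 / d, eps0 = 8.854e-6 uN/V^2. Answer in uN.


Step 1: Parameters: n=196, eps0=8.854e-6 uN/V^2, t=5 um, V=50 V, d=1 um
Step 2: V^2 = 2500
Step 3: F = 196 * 8.854e-6 * 5 * 2500 / 1
F = 21.692 uN


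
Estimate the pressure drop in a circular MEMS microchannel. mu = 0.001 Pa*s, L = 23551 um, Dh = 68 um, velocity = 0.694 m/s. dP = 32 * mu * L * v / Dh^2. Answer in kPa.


Step 1: Convert to SI: L = 23551e-6 m, Dh = 68e-6 m
Step 2: dP = 32 * 0.001 * 23551e-6 * 0.694 / (68e-6)^2
Step 3: dP = 113109.99 Pa
Step 4: Convert to kPa: dP = 113.11 kPa


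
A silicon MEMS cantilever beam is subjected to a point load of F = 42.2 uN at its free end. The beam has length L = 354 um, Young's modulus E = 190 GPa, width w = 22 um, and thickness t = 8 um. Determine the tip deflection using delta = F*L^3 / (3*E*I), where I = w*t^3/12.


Step 1: Calculate the second moment of area.
I = w * t^3 / 12 = 22 * 8^3 / 12 = 938.6667 um^4
Step 2: Convert E to consistent units (1 GPa = 1000 uN/um^2).
E = 190 GPa = 190000 uN/um^2
Step 3: Calculate tip deflection.
delta = F * L^3 / (3 * E * I)
delta = 42.2 * 354^3 / (3 * 190000 * 938.6667)
delta = 3.4989 um


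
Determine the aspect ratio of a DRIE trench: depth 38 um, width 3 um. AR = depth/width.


Step 1: AR = depth / width
Step 2: AR = 38 / 3
AR = 12.7


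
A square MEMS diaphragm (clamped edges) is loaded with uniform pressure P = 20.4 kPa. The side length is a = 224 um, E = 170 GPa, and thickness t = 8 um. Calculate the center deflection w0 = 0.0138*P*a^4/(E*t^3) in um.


Step 1: Convert pressure to compatible units (E is in GPa, so P in GPa).
P = 20.4 kPa = 20.4e-6 GPa
Step 2: Compute numerator: 0.0138 * P * a^4.
a^4 = 224^4 = 2517630976
numerator = 0.0138 * 20.4e-6 * 2517630976 = 7.088e+02
Step 3: Compute denominator: E * t^3 = 170 * 8^3 = 87040
Step 4: w0 = numerator / denominator = 7.088e+02 / 87040 = 0.0081 um


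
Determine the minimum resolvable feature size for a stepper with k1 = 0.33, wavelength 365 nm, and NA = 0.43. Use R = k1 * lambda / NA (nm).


Step 1: Identify values: k1 = 0.33, lambda = 365 nm, NA = 0.43
Step 2: R = k1 * lambda / NA
R = 0.33 * 365 / 0.43
R = 280.1 nm


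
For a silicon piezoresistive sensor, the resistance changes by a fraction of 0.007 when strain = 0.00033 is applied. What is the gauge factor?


Step 1: Identify values.
dR/R = 0.007, strain = 0.00033
Step 2: GF = (dR/R) / strain = 0.007 / 0.00033
GF = 21.2


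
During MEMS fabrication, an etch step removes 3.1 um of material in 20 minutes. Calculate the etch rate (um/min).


Step 1: Etch rate = depth / time
Step 2: rate = 3.1 / 20
rate = 0.155 um/min


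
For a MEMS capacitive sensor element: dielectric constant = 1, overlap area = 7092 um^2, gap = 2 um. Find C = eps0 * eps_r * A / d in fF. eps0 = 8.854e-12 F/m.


Step 1: Convert area to m^2: A = 7092e-12 m^2
Step 2: Convert gap to m: d = 2e-6 m
Step 3: C = eps0 * eps_r * A / d
C = 8.854e-12 * 1 * 7092e-12 / 2e-6
Step 4: Convert to fF (multiply by 1e15).
C = 31.4 fF


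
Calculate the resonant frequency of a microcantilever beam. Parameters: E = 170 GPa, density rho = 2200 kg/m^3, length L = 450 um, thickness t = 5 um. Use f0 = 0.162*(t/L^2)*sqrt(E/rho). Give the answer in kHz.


Step 1: Convert units to SI.
t_SI = 5e-6 m, L_SI = 450e-6 m
Step 2: Calculate sqrt(E/rho).
sqrt(170e9 / 2200) = 8790.49 m/s
Step 3: Compute f0.
f0 = 0.162 * 5e-6 / (450e-6)^2 * 8790.49 = 35162.0 Hz = 35.16 kHz


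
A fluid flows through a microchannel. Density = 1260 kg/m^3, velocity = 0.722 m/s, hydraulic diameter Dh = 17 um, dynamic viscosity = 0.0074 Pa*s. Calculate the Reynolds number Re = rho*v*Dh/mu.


Step 1: Convert Dh to meters: Dh = 17e-6 m
Step 2: Re = rho * v * Dh / mu
Re = 1260 * 0.722 * 17e-6 / 0.0074
Re = 2.09


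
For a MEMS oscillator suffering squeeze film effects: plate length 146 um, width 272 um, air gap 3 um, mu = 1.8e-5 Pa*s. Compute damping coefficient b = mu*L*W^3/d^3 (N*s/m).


Step 1: Convert to SI.
L = 146e-6 m, W = 272e-6 m, d = 3e-6 m
Step 2: W^3 = (272e-6)^3 = 2.01e-11 m^3
Step 3: d^3 = (3e-6)^3 = 2.70e-17 m^3
Step 4: b = 1.8e-5 * 146e-6 * 2.01e-11 / 2.70e-17
b = 1.96e-03 N*s/m


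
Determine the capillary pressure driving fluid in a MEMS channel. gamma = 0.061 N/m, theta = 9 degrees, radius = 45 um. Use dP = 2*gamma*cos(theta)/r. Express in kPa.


Step 1: cos(9 deg) = 0.9877
Step 2: Convert r to m: r = 45e-6 m
Step 3: dP = 2 * 0.061 * 0.9877 / 45e-6 = 2677.8 Pa
Step 4: Convert Pa to kPa (divide by 1000).
dP = 2.68 kPa


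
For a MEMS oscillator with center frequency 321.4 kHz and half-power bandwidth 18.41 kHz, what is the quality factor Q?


Step 1: Q = f0 / bandwidth
Step 2: Q = 321.4 / 18.41
Q = 17.5


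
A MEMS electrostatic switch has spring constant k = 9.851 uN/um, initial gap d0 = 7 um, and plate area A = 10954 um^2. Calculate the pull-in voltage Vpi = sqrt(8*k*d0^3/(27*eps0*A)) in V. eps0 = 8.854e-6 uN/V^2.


Step 1: Compute numerator: 8 * k * d0^3 = 8 * 9.851 * 7^3 = 27031.144
Step 2: Compute denominator: 27 * eps0 * A = 27 * 8.854e-6 * 10954 = 2.618641
Step 3: Vpi = sqrt(27031.144 / 2.618641)
Vpi = 101.6 V


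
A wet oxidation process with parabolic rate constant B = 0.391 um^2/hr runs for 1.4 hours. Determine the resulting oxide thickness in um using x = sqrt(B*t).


Step 1: Compute B*t = 0.391 * 1.4 = 0.5474
Step 2: x = sqrt(0.5474)
x = 0.74 um


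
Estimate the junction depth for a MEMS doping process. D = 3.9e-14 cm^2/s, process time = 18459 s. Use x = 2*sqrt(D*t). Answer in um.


Step 1: Compute D*t = 3.9e-14 * 18459 = 7.19901e-10 cm^2
Step 2: sqrt(D*t) = 2.6831e-05 cm
Step 3: x = 2 * 2.6831e-05 cm = 5.3662e-05 cm
Step 4: Convert to um (1 cm = 1e4 um): x = 0.537 um


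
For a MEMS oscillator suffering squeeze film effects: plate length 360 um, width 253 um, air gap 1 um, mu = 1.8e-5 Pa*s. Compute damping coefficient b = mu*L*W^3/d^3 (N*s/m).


Step 1: Convert to SI.
L = 360e-6 m, W = 253e-6 m, d = 1e-6 m
Step 2: W^3 = (253e-6)^3 = 1.62e-11 m^3
Step 3: d^3 = (1e-6)^3 = 1.00e-18 m^3
Step 4: b = 1.8e-5 * 360e-6 * 1.62e-11 / 1.00e-18
b = 1.05e-01 N*s/m


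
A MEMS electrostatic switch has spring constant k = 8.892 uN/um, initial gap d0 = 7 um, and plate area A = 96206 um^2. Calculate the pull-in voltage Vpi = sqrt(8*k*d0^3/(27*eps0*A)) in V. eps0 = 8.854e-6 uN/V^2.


Step 1: Compute numerator: 8 * k * d0^3 = 8 * 8.892 * 7^3 = 24399.648
Step 2: Compute denominator: 27 * eps0 * A = 27 * 8.854e-6 * 96206 = 22.998814
Step 3: Vpi = sqrt(24399.648 / 22.998814)
Vpi = 32.57 V


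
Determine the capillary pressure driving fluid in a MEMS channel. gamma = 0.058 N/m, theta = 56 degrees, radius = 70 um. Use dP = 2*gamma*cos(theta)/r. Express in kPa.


Step 1: cos(56 deg) = 0.5592
Step 2: Convert r to m: r = 70e-6 m
Step 3: dP = 2 * 0.058 * 0.5592 / 70e-6 = 926.7 Pa
Step 4: Convert Pa to kPa (divide by 1000).
dP = 0.93 kPa
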